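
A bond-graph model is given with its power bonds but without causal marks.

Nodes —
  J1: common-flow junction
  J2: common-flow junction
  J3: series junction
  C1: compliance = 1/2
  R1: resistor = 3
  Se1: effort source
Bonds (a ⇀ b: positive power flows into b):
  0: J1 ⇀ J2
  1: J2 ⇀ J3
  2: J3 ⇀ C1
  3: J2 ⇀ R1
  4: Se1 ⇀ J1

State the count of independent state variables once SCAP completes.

β4 stroke→J1  (Se1 fixes effort; stroke away)
β0 stroke→J2  (closing 1-jn rule on J1)
β2 stroke→J3  (C1: C, integral causality)
β1 stroke→J2  (only one flow-in slot at J3)
β3 stroke→R1  (J2 needs exactly one f-in)

1  (C1 all integral)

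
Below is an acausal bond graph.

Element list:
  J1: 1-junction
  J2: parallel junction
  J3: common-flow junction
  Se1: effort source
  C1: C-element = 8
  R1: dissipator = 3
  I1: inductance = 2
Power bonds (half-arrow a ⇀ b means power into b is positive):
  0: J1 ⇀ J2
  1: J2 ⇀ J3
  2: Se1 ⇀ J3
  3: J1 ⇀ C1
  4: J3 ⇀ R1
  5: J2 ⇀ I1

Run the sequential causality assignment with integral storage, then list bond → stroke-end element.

bond 2 stroke→J3  (Se1: effort source, stroke at far end)
bond 3 stroke→J1  (C1: C, integral causality)
bond 0 stroke→J2  (only one flow-in slot at J1)
bond 1 stroke→J3  (J2 effort already set via bond 0)
bond 5 stroke→I1  (J2: bond 0 brought effort, rest push out)
bond 4 stroke→R1  (J3 needs exactly one f-in)

#0 stroke at J2
#1 stroke at J3
#2 stroke at J3
#3 stroke at J1
#4 stroke at R1
#5 stroke at I1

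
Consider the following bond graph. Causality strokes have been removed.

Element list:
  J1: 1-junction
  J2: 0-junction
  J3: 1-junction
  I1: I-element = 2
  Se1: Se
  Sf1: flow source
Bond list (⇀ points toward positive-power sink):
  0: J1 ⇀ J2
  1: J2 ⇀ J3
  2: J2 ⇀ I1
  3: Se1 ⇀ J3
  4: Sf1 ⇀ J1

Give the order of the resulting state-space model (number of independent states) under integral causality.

β3 |J3  (Se1: effort source, stroke at far end)
β4 |Sf1  (Sf1 fixes flow; stroke at Sf1)
β0 |J1  (common-f at J1 fixed by 4)
β1 |J2  (only one flow-in slot at J3)
β2 |I1  (J2: bond 1 brought effort, rest push out)

1  (I1 all integral)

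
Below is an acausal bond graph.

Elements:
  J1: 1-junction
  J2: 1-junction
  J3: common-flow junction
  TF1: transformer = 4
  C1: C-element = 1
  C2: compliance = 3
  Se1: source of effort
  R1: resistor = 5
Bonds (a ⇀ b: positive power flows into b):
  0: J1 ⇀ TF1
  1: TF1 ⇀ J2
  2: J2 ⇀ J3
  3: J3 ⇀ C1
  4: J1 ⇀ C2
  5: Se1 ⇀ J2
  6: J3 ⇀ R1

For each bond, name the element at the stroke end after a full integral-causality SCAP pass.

β5 |J2  (Se1: effort source, stroke at far end)
β3 |J3  (C1: C, integral causality)
β4 |J1  (C2 outputs effort q/C2)
β0 |TF1  (J1: last free bond brings flow in)
β1 |J2  (through TF1, causality passes straight; one stroke at TF1)
β2 |J3  (only one flow-in slot at J2)
β6 |R1  (J3: last free bond brings flow in)

β0 |TF1
β1 |J2
β2 |J3
β3 |J3
β4 |J1
β5 |J2
β6 |R1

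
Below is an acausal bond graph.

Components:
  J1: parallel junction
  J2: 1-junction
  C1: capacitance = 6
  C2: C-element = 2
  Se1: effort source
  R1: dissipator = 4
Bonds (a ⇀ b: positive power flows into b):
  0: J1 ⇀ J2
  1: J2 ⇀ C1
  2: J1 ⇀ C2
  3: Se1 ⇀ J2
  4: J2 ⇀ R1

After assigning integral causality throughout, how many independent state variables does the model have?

β3 →J2  (source Se1 imposes e)
β1 →J2  (prefer integral on C1)
β2 →J1  (C2 integral (e out))
β0 →J2  (0-jn J1 has e-setter on 2)
β4 →R1  (only one flow-in slot at J2)

2  (C1, C2 all integral)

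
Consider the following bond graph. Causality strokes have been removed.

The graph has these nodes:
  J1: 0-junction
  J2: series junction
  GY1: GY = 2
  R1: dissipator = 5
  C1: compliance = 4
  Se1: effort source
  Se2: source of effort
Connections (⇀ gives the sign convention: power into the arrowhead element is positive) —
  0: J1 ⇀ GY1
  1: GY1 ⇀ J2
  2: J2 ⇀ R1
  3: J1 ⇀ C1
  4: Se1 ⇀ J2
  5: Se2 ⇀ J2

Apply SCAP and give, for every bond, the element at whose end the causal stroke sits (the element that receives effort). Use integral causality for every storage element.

b0 stroke→GY1
b1 stroke→GY1
b2 stroke→J2
b3 stroke→J1
b4 stroke→J2
b5 stroke→J2

b4 |J2  (source Se1 imposes e)
b5 |J2  (source Se2 imposes e)
b3 |J1  (C1 outputs effort q/C1)
b0 |GY1  (0-jn J1 has e-setter on 3)
b1 |GY1  (through GY1, causality inverts; strokes same side of GY1)
b2 |J2  (J2 flow already set via bond 1)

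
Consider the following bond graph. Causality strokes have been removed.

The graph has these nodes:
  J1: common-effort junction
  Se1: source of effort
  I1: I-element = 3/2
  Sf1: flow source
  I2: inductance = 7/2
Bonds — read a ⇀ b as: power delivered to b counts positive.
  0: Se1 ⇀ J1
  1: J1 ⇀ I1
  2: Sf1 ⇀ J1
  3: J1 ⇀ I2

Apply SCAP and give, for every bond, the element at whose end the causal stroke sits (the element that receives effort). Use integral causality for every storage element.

#0 stroke at J1  (Se1: effort source, stroke at far end)
#2 stroke at Sf1  (source Sf1 imposes f)
#1 stroke at I1  (0-jn J1 has e-setter on 0)
#3 stroke at I2  (J1 effort already set via bond 0)

#0 →J1
#1 →I1
#2 →Sf1
#3 →I2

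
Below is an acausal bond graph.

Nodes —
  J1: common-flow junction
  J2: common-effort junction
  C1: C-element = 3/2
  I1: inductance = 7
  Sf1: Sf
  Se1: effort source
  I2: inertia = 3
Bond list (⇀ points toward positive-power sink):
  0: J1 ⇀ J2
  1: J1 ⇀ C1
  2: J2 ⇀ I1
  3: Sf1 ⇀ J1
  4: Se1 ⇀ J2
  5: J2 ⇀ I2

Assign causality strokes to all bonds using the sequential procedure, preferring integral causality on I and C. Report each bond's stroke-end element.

b3 →Sf1  (source Sf1 imposes f)
b4 →J2  (Se1: effort source, stroke at far end)
b0 →J1  (common-f at J1 fixed by 3)
b1 →J1  (J1: bond 3 brought flow, rest push out)
b2 →I1  (J2: bond 4 brought effort, rest push out)
b5 →I2  (J2 effort already set via bond 4)

b0 |J1
b1 |J1
b2 |I1
b3 |Sf1
b4 |J2
b5 |I2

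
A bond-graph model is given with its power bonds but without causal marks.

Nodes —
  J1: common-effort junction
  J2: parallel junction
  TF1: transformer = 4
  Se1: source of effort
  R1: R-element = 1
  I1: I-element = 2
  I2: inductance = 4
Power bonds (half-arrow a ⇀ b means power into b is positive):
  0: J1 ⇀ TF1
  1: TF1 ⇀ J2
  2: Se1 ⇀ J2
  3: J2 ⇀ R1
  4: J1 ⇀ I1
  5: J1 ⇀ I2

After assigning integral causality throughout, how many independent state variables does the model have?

2  (I1, I2 all integral)

#2 stroke at J2  (Se1 (Se) sets effort on bond)
#1 stroke at TF1  (J2 effort already set via bond 2)
#3 stroke at R1  (0-jn J2 has e-setter on 2)
#0 stroke at J1  (TF1: transformer flips bond 1)
#4 stroke at I1  (J1: bond 0 brought effort, rest push out)
#5 stroke at I2  (J1 effort already set via bond 0)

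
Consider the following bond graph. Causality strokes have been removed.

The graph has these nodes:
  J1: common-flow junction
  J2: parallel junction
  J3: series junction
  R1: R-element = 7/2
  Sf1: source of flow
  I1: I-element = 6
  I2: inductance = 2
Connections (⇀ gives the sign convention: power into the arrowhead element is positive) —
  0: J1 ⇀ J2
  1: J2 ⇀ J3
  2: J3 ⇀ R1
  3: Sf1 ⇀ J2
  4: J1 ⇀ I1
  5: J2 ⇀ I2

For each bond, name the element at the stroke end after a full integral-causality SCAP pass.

#0 stroke at J1
#1 stroke at J2
#2 stroke at J3
#3 stroke at Sf1
#4 stroke at I1
#5 stroke at I2

#3 |Sf1  (Sf1 fixes flow; stroke at Sf1)
#4 |I1  (I1 integral (f out))
#0 |J1  (1-jn J1 has f-setter on 4)
#5 |I2  (I2: I, integral causality)
#1 |J2  (only one effort-in slot at J2)
#2 |J3  (common-f at J3 fixed by 1)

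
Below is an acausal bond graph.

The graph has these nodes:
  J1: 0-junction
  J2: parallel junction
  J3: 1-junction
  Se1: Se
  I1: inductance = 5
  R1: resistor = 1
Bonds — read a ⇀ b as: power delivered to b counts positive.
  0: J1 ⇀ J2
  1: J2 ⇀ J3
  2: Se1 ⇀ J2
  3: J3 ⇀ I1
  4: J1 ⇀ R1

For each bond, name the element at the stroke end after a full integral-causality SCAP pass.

bond 0 |J1
bond 1 |J3
bond 2 |J2
bond 3 |I1
bond 4 |R1

b2 →J2  (Se1 (Se) sets effort on bond)
b0 →J1  (common-e at J2 fixed by 2)
b1 →J3  (J2 effort already set via bond 2)
b3 →I1  (closing 1-jn rule on J3)
b4 →R1  (common-e at J1 fixed by 0)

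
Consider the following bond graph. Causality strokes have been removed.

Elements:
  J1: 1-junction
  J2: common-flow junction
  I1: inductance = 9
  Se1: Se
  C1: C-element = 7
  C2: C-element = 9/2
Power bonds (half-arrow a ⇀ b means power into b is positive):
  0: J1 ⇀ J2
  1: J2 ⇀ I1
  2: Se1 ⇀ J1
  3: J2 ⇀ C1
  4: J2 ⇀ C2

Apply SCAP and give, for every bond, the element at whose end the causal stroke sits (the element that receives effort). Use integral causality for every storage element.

β2 |J1  (Se1 (Se) sets effort on bond)
β0 |J2  (closing 1-jn rule on J1)
β1 |I1  (prefer integral on I1)
β3 |J2  (common-f at J2 fixed by 1)
β4 |J2  (J2 flow already set via bond 1)

β0 |J2
β1 |I1
β2 |J1
β3 |J2
β4 |J2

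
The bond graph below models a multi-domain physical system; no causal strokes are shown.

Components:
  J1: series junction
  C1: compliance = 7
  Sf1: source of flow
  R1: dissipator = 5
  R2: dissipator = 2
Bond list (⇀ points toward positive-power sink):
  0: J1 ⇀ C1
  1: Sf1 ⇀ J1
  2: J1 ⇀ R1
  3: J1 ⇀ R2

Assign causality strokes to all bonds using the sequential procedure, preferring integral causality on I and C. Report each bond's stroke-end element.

b0 stroke at J1
b1 stroke at Sf1
b2 stroke at J1
b3 stroke at J1

bond 1 stroke→Sf1  (Sf1 (Sf) sets flow on bond)
bond 0 stroke→J1  (J1: bond 1 brought flow, rest push out)
bond 2 stroke→J1  (common-f at J1 fixed by 1)
bond 3 stroke→J1  (1-jn J1 has f-setter on 1)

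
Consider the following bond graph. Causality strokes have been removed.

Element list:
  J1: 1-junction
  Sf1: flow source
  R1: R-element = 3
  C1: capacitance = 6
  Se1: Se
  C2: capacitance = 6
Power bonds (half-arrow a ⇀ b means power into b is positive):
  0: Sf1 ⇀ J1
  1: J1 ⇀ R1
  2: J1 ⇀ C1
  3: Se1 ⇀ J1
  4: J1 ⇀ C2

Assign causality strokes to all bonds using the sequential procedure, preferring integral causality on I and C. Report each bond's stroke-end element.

β0 →Sf1  (source Sf1 imposes f)
β3 →J1  (Se1: effort source, stroke at far end)
β1 →J1  (J1 flow already set via bond 0)
β2 →J1  (common-f at J1 fixed by 0)
β4 →J1  (common-f at J1 fixed by 0)

β0 stroke→Sf1
β1 stroke→J1
β2 stroke→J1
β3 stroke→J1
β4 stroke→J1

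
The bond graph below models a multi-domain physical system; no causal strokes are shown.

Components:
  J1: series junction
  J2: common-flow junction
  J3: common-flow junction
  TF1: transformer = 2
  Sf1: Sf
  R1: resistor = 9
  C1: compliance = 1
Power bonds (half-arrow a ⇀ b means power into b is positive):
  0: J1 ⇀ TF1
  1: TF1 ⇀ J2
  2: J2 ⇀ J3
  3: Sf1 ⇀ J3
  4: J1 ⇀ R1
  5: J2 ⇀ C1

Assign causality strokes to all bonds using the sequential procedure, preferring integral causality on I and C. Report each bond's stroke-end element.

bond 0 stroke→TF1
bond 1 stroke→J2
bond 2 stroke→J3
bond 3 stroke→Sf1
bond 4 stroke→J1
bond 5 stroke→J2

bond 3 stroke→Sf1  (Sf1 (Sf) sets flow on bond)
bond 2 stroke→J3  (1-jn J3 has f-setter on 3)
bond 1 stroke→J2  (common-f at J2 fixed by 2)
bond 5 stroke→J2  (J2 flow already set via bond 2)
bond 0 stroke→TF1  (TF TF1: opposite of bond 1)
bond 4 stroke→J1  (J1 flow already set via bond 0)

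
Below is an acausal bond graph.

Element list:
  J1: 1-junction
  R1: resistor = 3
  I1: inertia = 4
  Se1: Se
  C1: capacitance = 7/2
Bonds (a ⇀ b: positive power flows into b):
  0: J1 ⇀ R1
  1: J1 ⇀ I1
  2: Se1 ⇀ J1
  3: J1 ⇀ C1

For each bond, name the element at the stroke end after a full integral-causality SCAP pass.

bond 0 |J1
bond 1 |I1
bond 2 |J1
bond 3 |J1

β2 |J1  (Se1: effort source, stroke at far end)
β1 |I1  (I1 integral (f out))
β0 |J1  (1-jn J1 has f-setter on 1)
β3 |J1  (1-jn J1 has f-setter on 1)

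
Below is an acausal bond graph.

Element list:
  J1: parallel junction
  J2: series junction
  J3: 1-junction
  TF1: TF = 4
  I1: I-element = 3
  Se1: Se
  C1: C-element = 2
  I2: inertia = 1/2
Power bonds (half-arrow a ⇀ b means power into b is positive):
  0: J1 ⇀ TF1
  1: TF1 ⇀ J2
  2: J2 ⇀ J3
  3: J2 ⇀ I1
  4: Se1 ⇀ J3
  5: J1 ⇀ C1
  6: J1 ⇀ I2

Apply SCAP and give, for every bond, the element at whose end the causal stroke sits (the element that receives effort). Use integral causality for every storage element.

β0 →TF1
β1 →J2
β2 →J2
β3 →I1
β4 →J3
β5 →J1
β6 →I2

β4 |J3  (source Se1 imposes e)
β2 |J2  (J3: last free bond brings flow in)
β3 |I1  (prefer integral on I1)
β1 |J2  (J2 flow already set via bond 3)
β0 |TF1  (TF1 one-in-one-out from 1)
β5 |J1  (prefer integral on C1)
β6 |I2  (0-jn J1 has e-setter on 5)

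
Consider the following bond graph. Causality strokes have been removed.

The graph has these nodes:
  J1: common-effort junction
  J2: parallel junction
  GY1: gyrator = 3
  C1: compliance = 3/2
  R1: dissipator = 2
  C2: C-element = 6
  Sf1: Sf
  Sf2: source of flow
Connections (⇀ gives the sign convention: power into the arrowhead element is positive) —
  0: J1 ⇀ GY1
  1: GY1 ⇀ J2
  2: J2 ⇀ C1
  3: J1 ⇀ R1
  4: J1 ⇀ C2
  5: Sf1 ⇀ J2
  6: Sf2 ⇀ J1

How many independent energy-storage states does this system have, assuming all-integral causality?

bond 5 |Sf1  (Sf1 (Sf) sets flow on bond)
bond 6 |Sf2  (source Sf2 imposes f)
bond 2 |J2  (C1 integral (e out))
bond 1 |GY1  (J2 effort already set via bond 2)
bond 0 |GY1  (GY GY1: same side as bond 1)
bond 4 |J1  (C2: C, integral causality)
bond 3 |R1  (J1 effort already set via bond 4)

2  (C1, C2 all integral)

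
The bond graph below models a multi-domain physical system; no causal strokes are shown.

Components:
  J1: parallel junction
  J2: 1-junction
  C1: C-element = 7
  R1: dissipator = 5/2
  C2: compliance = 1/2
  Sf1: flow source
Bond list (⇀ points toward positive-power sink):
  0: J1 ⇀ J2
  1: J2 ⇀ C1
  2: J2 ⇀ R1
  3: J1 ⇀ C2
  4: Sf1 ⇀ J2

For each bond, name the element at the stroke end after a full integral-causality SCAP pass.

b0 →J2
b1 →J2
b2 →J2
b3 →J1
b4 →Sf1

b4 stroke at Sf1  (source Sf1 imposes f)
b0 stroke at J2  (J2: bond 4 brought flow, rest push out)
b1 stroke at J2  (J2 flow already set via bond 4)
b2 stroke at J2  (J2 flow already set via bond 4)
b3 stroke at J1  (J1 needs exactly one e-in)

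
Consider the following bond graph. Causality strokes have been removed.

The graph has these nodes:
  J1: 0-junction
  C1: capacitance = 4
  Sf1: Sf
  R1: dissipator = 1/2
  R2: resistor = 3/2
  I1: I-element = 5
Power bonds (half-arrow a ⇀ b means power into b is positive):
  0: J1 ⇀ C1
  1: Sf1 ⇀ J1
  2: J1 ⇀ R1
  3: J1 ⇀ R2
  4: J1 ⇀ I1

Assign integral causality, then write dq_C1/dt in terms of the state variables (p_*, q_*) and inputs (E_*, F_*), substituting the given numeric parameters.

dq_C1/dt = F_Sf1 - p_I1/5 - 2*q_C1/3

bond 1 |Sf1  (Sf1 fixes flow; stroke at Sf1)
bond 0 |J1  (C1 outputs effort q/C1)
bond 2 |R1  (0-jn J1 has e-setter on 0)
bond 3 |R2  (0-jn J1 has e-setter on 0)
bond 4 |I1  (J1: bond 0 brought effort, rest push out)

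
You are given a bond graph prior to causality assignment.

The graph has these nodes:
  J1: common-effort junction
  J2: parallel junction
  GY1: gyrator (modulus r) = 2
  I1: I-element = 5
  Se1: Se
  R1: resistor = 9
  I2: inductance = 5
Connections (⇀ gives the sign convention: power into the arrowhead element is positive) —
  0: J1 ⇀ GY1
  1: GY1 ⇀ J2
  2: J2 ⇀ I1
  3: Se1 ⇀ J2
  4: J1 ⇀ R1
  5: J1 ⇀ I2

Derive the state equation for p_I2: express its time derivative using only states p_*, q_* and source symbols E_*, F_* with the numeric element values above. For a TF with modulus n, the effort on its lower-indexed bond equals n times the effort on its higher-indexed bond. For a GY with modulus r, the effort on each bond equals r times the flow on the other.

#3 →J2  (Se1: effort source, stroke at far end)
#1 →GY1  (J2 effort already set via bond 3)
#2 →I1  (J2: bond 3 brought effort, rest push out)
#0 →GY1  (GY1 both-in/both-out from 1)
#5 →I2  (I2 outputs flow p/I2)
#4 →J1  (only one effort-in slot at J1)

dp_I2/dt = -9*E_Se1/2 - 9*p_I2/5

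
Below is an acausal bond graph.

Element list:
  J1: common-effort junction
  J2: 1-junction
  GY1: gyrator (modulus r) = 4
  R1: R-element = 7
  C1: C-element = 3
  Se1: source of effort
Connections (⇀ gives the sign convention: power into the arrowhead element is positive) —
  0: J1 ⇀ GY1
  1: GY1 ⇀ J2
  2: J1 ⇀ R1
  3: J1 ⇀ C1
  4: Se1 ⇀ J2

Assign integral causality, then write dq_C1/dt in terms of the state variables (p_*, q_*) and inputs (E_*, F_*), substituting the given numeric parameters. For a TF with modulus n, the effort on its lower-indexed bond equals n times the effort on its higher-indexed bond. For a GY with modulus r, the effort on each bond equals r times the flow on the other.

dq_C1/dt = E_Se1/4 - q_C1/21

b4 stroke at J2  (Se1 fixes effort; stroke away)
b1 stroke at GY1  (only one flow-in slot at J2)
b0 stroke at GY1  (through GY1, causality inverts; strokes same side of GY1)
b3 stroke at J1  (C1 integral (e out))
b2 stroke at R1  (0-jn J1 has e-setter on 3)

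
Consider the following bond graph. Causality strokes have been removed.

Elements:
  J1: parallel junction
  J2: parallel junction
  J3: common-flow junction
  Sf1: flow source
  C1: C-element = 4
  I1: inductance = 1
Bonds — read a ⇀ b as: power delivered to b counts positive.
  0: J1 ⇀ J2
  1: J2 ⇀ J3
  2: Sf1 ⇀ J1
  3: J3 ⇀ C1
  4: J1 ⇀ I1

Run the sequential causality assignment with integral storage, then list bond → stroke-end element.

b2 |Sf1  (source Sf1 imposes f)
b3 |J3  (C1: C, integral causality)
b1 |J2  (only one flow-in slot at J3)
b0 |J1  (0-jn J2 has e-setter on 1)
b4 |I1  (0-jn J1 has e-setter on 0)

b0 →J1
b1 →J2
b2 →Sf1
b3 →J3
b4 →I1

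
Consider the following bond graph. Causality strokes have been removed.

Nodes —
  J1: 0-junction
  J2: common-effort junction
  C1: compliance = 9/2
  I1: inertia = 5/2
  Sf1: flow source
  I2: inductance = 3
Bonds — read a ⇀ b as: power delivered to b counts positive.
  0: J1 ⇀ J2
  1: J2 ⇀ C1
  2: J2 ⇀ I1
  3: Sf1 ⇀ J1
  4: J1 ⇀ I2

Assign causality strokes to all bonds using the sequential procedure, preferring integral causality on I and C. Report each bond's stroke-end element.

b0 stroke→J1
b1 stroke→J2
b2 stroke→I1
b3 stroke→Sf1
b4 stroke→I2

b3 →Sf1  (Sf1 (Sf) sets flow on bond)
b1 →J2  (C1 integral (e out))
b0 →J1  (J2: bond 1 brought effort, rest push out)
b2 →I1  (common-e at J2 fixed by 1)
b4 →I2  (J1: bond 0 brought effort, rest push out)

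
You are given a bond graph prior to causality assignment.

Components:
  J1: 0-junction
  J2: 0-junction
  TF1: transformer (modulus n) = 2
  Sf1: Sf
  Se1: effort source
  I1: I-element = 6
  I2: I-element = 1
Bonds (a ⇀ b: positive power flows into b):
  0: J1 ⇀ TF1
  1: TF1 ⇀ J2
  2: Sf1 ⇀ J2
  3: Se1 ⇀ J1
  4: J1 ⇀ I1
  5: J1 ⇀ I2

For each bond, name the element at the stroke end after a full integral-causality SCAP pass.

β2 stroke at Sf1  (Sf1 fixes flow; stroke at Sf1)
β3 stroke at J1  (Se1 (Se) sets effort on bond)
β0 stroke at TF1  (J1 effort already set via bond 3)
β4 stroke at I1  (J1 effort already set via bond 3)
β5 stroke at I2  (J1: bond 3 brought effort, rest push out)
β1 stroke at J2  (J2 needs exactly one e-in)

b0 stroke→TF1
b1 stroke→J2
b2 stroke→Sf1
b3 stroke→J1
b4 stroke→I1
b5 stroke→I2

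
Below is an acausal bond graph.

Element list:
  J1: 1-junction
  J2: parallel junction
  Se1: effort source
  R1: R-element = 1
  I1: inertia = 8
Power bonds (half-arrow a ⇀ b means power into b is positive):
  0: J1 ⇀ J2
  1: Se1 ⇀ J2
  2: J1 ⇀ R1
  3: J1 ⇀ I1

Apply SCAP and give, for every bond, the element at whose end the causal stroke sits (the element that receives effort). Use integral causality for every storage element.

β0 stroke at J1
β1 stroke at J2
β2 stroke at J1
β3 stroke at I1

β1 stroke at J2  (Se1: effort source, stroke at far end)
β0 stroke at J1  (0-jn J2 has e-setter on 1)
β3 stroke at I1  (I1 integral (f out))
β2 stroke at J1  (J1 flow already set via bond 3)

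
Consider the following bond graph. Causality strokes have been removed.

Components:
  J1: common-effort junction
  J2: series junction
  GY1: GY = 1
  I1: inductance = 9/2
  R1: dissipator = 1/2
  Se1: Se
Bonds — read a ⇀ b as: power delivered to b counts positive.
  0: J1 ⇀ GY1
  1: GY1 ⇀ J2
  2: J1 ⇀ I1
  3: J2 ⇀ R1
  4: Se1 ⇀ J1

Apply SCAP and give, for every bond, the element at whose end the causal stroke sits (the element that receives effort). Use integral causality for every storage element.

bond 0 stroke→GY1
bond 1 stroke→GY1
bond 2 stroke→I1
bond 3 stroke→J2
bond 4 stroke→J1

β4 |J1  (Se1: effort source, stroke at far end)
β0 |GY1  (common-e at J1 fixed by 4)
β2 |I1  (0-jn J1 has e-setter on 4)
β1 |GY1  (GY1: gyrator matches bond 0)
β3 |J2  (common-f at J2 fixed by 1)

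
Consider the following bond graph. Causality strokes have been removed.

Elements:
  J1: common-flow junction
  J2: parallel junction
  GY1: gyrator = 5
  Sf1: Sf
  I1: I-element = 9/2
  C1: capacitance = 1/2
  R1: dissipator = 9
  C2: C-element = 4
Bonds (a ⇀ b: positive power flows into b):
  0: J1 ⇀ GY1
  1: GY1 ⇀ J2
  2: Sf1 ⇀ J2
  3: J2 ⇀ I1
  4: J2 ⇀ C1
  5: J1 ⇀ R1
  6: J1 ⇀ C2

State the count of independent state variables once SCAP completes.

#2 stroke at Sf1  (Sf1 (Sf) sets flow on bond)
#3 stroke at I1  (I1: I, integral causality)
#4 stroke at J2  (C1: C, integral causality)
#1 stroke at GY1  (J2: bond 4 brought effort, rest push out)
#0 stroke at GY1  (GY GY1: same side as bond 1)
#5 stroke at J1  (common-f at J1 fixed by 0)
#6 stroke at J1  (common-f at J1 fixed by 0)

3  (C1, C2, I1 all integral)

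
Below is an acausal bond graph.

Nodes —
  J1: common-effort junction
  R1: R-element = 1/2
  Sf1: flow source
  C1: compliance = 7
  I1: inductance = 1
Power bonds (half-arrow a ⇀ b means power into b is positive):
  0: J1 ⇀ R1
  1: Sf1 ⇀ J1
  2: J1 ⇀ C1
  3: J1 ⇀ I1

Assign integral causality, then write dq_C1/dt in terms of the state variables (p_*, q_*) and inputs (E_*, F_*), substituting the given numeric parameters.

dq_C1/dt = F_Sf1 - p_I1 - 2*q_C1/7

bond 1 stroke→Sf1  (Sf1: flow source, stroke at near end)
bond 2 stroke→J1  (C1 outputs effort q/C1)
bond 0 stroke→R1  (J1 effort already set via bond 2)
bond 3 stroke→I1  (J1 effort already set via bond 2)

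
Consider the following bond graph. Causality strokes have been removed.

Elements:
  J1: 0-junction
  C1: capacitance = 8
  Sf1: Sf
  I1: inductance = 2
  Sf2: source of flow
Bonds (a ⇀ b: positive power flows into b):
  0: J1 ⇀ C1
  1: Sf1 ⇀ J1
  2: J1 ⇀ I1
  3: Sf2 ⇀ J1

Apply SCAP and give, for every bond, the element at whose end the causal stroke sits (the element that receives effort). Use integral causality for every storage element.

b1 stroke→Sf1  (Sf1: flow source, stroke at near end)
b3 stroke→Sf2  (source Sf2 imposes f)
b0 stroke→J1  (C1: C, integral causality)
b2 stroke→I1  (J1: bond 0 brought effort, rest push out)

β0 stroke at J1
β1 stroke at Sf1
β2 stroke at I1
β3 stroke at Sf2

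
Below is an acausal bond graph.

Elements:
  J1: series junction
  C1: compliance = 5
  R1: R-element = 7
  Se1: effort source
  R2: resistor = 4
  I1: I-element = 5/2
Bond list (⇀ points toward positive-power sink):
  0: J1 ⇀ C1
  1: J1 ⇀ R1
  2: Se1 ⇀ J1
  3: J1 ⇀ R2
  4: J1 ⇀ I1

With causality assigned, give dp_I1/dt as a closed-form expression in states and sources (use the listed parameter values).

dp_I1/dt = E_Se1 - 22*p_I1/5 - q_C1/5

b2 stroke→J1  (Se1 (Se) sets effort on bond)
b0 stroke→J1  (C1: C, integral causality)
b4 stroke→I1  (I1 integral (f out))
b1 stroke→J1  (1-jn J1 has f-setter on 4)
b3 stroke→J1  (J1: bond 4 brought flow, rest push out)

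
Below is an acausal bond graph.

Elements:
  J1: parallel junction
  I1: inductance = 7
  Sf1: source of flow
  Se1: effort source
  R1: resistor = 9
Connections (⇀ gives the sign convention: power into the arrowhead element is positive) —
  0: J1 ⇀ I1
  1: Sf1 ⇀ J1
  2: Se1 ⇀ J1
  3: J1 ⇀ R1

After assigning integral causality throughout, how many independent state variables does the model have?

1  (I1 all integral)

β1 stroke→Sf1  (source Sf1 imposes f)
β2 stroke→J1  (source Se1 imposes e)
β0 stroke→I1  (0-jn J1 has e-setter on 2)
β3 stroke→R1  (common-e at J1 fixed by 2)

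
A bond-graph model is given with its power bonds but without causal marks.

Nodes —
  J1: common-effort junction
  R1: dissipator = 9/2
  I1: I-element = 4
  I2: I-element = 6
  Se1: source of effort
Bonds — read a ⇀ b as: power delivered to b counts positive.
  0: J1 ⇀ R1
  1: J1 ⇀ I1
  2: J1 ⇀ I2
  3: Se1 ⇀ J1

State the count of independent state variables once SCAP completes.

2  (I1, I2 all integral)

b3 stroke at J1  (Se1 fixes effort; stroke away)
b0 stroke at R1  (common-e at J1 fixed by 3)
b1 stroke at I1  (J1 effort already set via bond 3)
b2 stroke at I2  (common-e at J1 fixed by 3)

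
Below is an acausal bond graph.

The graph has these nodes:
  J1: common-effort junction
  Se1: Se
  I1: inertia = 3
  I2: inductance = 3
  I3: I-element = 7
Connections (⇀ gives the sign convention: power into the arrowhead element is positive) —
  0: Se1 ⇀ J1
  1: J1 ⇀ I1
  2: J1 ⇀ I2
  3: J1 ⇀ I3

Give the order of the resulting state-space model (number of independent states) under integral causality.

3  (I1, I2, I3 all integral)

b0 stroke→J1  (Se1: effort source, stroke at far end)
b1 stroke→I1  (J1: bond 0 brought effort, rest push out)
b2 stroke→I2  (J1: bond 0 brought effort, rest push out)
b3 stroke→I3  (J1: bond 0 brought effort, rest push out)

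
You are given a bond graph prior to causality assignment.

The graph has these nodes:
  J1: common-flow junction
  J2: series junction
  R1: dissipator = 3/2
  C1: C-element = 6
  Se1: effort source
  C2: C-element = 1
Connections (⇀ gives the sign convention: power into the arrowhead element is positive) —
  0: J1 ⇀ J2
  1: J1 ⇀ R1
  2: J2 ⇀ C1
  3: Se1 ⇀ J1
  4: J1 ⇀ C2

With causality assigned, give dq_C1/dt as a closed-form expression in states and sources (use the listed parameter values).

bond 3 stroke→J1  (Se1 fixes effort; stroke away)
bond 2 stroke→J2  (prefer integral on C1)
bond 0 stroke→J1  (closing 1-jn rule on J2)
bond 4 stroke→J1  (C2: C, integral causality)
bond 1 stroke→R1  (closing 1-jn rule on J1)

dq_C1/dt = 2*E_Se1/3 - q_C1/9 - 2*q_C2/3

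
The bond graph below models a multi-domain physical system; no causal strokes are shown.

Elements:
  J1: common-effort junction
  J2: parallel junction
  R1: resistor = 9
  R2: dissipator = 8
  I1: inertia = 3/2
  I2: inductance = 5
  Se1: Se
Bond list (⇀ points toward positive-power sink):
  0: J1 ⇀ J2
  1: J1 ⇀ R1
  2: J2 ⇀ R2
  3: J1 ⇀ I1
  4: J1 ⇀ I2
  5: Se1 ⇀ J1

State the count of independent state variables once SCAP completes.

b5 |J1  (Se1: effort source, stroke at far end)
b0 |J2  (0-jn J1 has e-setter on 5)
b1 |R1  (0-jn J1 has e-setter on 5)
b3 |I1  (0-jn J1 has e-setter on 5)
b4 |I2  (J1 effort already set via bond 5)
b2 |R2  (J2 effort already set via bond 0)

2  (I1, I2 all integral)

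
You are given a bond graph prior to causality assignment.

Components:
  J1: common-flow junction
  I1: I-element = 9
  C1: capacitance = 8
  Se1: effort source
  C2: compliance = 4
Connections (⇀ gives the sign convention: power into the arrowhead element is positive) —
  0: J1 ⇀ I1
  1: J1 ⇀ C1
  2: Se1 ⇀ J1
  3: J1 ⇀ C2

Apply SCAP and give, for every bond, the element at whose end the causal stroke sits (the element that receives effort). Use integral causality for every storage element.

bond 2 stroke at J1  (source Se1 imposes e)
bond 0 stroke at I1  (prefer integral on I1)
bond 1 stroke at J1  (1-jn J1 has f-setter on 0)
bond 3 stroke at J1  (1-jn J1 has f-setter on 0)

b0 |I1
b1 |J1
b2 |J1
b3 |J1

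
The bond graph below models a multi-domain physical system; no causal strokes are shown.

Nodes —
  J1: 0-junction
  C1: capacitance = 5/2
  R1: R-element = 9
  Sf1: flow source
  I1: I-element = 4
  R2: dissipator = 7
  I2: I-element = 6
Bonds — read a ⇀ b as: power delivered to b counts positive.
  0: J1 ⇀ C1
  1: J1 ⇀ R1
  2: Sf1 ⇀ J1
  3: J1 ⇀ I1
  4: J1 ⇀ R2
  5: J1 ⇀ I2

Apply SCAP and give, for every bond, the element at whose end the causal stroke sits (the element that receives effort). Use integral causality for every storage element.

#0 stroke at J1
#1 stroke at R1
#2 stroke at Sf1
#3 stroke at I1
#4 stroke at R2
#5 stroke at I2

bond 2 |Sf1  (Sf1 fixes flow; stroke at Sf1)
bond 0 |J1  (C1 outputs effort q/C1)
bond 1 |R1  (0-jn J1 has e-setter on 0)
bond 3 |I1  (0-jn J1 has e-setter on 0)
bond 4 |R2  (common-e at J1 fixed by 0)
bond 5 |I2  (common-e at J1 fixed by 0)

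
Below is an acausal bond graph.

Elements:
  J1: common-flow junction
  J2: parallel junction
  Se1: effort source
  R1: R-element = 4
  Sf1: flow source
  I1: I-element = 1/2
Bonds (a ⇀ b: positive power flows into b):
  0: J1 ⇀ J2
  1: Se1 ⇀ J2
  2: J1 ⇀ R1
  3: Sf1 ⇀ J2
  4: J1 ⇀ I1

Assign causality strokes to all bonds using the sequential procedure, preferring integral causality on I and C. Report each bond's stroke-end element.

bond 1 →J2  (source Se1 imposes e)
bond 3 →Sf1  (source Sf1 imposes f)
bond 0 →J1  (common-e at J2 fixed by 1)
bond 4 →I1  (prefer integral on I1)
bond 2 →J1  (J1 flow already set via bond 4)

b0 stroke→J1
b1 stroke→J2
b2 stroke→J1
b3 stroke→Sf1
b4 stroke→I1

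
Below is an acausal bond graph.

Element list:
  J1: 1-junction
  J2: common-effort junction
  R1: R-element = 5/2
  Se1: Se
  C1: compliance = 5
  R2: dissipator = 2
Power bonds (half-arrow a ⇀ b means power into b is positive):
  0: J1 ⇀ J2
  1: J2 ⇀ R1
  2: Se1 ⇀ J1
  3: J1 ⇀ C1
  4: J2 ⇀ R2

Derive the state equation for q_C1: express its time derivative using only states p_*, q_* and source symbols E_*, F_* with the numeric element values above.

dq_C1/dt = 9*E_Se1/10 - 9*q_C1/50

b2 stroke→J1  (Se1 (Se) sets effort on bond)
b3 stroke→J1  (C1 outputs effort q/C1)
b0 stroke→J2  (J1 needs exactly one f-in)
b1 stroke→R1  (J2 effort already set via bond 0)
b4 stroke→R2  (common-e at J2 fixed by 0)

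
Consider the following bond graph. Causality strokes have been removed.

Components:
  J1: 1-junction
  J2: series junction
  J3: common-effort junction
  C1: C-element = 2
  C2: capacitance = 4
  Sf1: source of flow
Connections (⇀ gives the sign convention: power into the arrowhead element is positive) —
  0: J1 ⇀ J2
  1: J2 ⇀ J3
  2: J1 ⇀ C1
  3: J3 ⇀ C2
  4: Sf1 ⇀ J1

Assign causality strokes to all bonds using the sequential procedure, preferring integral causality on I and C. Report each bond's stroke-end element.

β0 |J1
β1 |J2
β2 |J1
β3 |J3
β4 |Sf1

b4 →Sf1  (Sf1 (Sf) sets flow on bond)
b0 →J1  (J1: bond 4 brought flow, rest push out)
b2 →J1  (1-jn J1 has f-setter on 4)
b1 →J2  (J2: bond 0 brought flow, rest push out)
b3 →J3  (closing 0-jn rule on J3)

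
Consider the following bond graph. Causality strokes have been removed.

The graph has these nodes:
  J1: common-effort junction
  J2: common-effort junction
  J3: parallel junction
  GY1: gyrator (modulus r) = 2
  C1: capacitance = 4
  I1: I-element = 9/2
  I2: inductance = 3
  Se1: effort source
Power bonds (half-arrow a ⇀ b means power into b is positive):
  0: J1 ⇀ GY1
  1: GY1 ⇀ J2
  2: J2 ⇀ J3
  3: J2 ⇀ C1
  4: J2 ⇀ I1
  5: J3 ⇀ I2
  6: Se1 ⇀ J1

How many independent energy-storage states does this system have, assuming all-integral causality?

#6 →J1  (Se1 fixes effort; stroke away)
#0 →GY1  (J1 effort already set via bond 6)
#1 →GY1  (GY1 both-in/both-out from 0)
#3 →J2  (C1 outputs effort q/C1)
#2 →J3  (common-e at J2 fixed by 3)
#4 →I1  (J2: bond 3 brought effort, rest push out)
#5 →I2  (0-jn J3 has e-setter on 2)

3  (C1, I1, I2 all integral)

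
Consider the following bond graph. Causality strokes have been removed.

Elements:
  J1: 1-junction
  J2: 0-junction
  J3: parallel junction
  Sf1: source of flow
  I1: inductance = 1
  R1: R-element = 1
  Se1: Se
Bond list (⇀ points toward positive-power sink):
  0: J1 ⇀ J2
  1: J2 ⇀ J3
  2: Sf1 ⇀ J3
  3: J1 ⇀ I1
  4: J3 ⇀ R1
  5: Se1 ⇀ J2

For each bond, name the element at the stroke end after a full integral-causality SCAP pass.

β0 |J1
β1 |J3
β2 |Sf1
β3 |I1
β4 |R1
β5 |J2

bond 2 stroke at Sf1  (Sf1: flow source, stroke at near end)
bond 5 stroke at J2  (Se1 (Se) sets effort on bond)
bond 0 stroke at J1  (0-jn J2 has e-setter on 5)
bond 1 stroke at J3  (0-jn J2 has e-setter on 5)
bond 4 stroke at R1  (0-jn J3 has e-setter on 1)
bond 3 stroke at I1  (J1: last free bond brings flow in)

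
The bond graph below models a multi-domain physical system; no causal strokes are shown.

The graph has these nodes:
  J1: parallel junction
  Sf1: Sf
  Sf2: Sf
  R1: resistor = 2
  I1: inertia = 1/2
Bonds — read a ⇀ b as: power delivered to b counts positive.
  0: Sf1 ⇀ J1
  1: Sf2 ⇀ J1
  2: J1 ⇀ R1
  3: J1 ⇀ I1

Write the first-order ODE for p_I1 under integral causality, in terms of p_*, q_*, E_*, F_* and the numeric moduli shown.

dp_I1/dt = 2*F_Sf1 + 2*F_Sf2 - 4*p_I1

β0 stroke→Sf1  (Sf1 fixes flow; stroke at Sf1)
β1 stroke→Sf2  (Sf2 (Sf) sets flow on bond)
β3 stroke→I1  (I1 integral (f out))
β2 stroke→J1  (closing 0-jn rule on J1)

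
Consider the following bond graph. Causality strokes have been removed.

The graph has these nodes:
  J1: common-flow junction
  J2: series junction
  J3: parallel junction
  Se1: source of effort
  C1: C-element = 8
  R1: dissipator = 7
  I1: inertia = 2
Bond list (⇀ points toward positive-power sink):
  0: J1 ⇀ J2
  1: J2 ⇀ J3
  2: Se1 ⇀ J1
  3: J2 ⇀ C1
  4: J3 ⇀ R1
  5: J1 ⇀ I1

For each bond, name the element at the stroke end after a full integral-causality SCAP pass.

b2 stroke at J1  (source Se1 imposes e)
b3 stroke at J2  (C1 outputs effort q/C1)
b5 stroke at I1  (I1 outputs flow p/I1)
b0 stroke at J1  (J1 flow already set via bond 5)
b1 stroke at J2  (common-f at J2 fixed by 0)
b4 stroke at J3  (closing 0-jn rule on J3)

b0 →J1
b1 →J2
b2 →J1
b3 →J2
b4 →J3
b5 →I1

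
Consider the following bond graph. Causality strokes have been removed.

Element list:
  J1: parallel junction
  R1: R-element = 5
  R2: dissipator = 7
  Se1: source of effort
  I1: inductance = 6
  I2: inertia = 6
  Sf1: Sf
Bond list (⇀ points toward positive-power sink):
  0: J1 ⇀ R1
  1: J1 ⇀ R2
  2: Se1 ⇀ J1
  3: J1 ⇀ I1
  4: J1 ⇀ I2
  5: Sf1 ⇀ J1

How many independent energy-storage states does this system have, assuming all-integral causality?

2  (I1, I2 all integral)

bond 2 stroke→J1  (Se1: effort source, stroke at far end)
bond 5 stroke→Sf1  (source Sf1 imposes f)
bond 0 stroke→R1  (common-e at J1 fixed by 2)
bond 1 stroke→R2  (0-jn J1 has e-setter on 2)
bond 3 stroke→I1  (0-jn J1 has e-setter on 2)
bond 4 stroke→I2  (common-e at J1 fixed by 2)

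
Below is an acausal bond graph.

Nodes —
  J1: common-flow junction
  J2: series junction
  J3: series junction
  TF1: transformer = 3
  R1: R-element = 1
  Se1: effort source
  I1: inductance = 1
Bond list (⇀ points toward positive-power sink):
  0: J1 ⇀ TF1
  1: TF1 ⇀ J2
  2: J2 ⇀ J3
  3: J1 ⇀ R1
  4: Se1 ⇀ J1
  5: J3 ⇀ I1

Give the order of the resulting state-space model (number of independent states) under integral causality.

1  (I1 all integral)

#4 stroke at J1  (Se1: effort source, stroke at far end)
#5 stroke at I1  (I1: I, integral causality)
#2 stroke at J3  (J3 flow already set via bond 5)
#1 stroke at J2  (J2 flow already set via bond 2)
#0 stroke at TF1  (through TF1, causality passes straight; one stroke at TF1)
#3 stroke at J1  (J1 flow already set via bond 0)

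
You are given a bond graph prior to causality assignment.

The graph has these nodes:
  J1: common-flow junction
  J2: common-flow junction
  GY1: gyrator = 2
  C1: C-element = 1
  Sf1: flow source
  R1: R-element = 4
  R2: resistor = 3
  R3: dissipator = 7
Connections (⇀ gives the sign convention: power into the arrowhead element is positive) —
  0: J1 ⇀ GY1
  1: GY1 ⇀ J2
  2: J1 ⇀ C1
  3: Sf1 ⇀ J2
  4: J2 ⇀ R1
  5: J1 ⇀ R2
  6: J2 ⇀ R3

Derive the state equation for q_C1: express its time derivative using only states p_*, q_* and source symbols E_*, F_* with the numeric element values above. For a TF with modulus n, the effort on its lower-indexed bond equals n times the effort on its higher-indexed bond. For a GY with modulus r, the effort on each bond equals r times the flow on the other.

#3 stroke at Sf1  (Sf1: flow source, stroke at near end)
#1 stroke at J2  (J2 flow already set via bond 3)
#4 stroke at J2  (J2 flow already set via bond 3)
#6 stroke at J2  (J2 flow already set via bond 3)
#0 stroke at J1  (GY GY1: same side as bond 1)
#2 stroke at J1  (C1 outputs effort q/C1)
#5 stroke at R2  (J1: last free bond brings flow in)

dq_C1/dt = -2*F_Sf1/3 - q_C1/3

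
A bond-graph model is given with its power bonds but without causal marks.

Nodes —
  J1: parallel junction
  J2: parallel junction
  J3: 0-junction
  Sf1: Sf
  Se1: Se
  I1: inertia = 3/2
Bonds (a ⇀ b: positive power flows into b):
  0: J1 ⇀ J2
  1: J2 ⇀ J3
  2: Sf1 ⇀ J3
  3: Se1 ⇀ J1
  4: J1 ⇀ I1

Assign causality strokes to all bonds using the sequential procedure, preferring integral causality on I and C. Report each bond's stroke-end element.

b2 →Sf1  (Sf1: flow source, stroke at near end)
b3 →J1  (Se1 fixes effort; stroke away)
b0 →J2  (J1 effort already set via bond 3)
b4 →I1  (J1: bond 3 brought effort, rest push out)
b1 →J3  (common-e at J2 fixed by 0)

b0 stroke at J2
b1 stroke at J3
b2 stroke at Sf1
b3 stroke at J1
b4 stroke at I1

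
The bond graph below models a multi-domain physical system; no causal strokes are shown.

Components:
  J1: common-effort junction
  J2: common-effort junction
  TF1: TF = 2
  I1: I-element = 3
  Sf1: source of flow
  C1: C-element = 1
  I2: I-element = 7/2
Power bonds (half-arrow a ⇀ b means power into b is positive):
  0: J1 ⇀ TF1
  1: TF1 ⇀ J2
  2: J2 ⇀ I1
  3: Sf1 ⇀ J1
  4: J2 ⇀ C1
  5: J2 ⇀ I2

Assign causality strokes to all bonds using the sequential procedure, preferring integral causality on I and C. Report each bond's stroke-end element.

β0 stroke→J1
β1 stroke→TF1
β2 stroke→I1
β3 stroke→Sf1
β4 stroke→J2
β5 stroke→I2

#3 |Sf1  (Sf1: flow source, stroke at near end)
#0 |J1  (J1: last free bond brings effort in)
#1 |TF1  (through TF1, causality passes straight; one stroke at TF1)
#2 |I1  (I1: I, integral causality)
#4 |J2  (C1 integral (e out))
#5 |I2  (J2 effort already set via bond 4)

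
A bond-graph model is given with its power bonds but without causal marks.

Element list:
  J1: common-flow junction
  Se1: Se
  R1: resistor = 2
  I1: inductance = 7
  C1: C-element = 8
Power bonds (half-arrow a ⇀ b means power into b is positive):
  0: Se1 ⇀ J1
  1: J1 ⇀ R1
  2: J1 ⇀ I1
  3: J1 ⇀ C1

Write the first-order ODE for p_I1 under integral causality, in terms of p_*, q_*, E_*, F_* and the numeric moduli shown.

β0 stroke→J1  (Se1 (Se) sets effort on bond)
β2 stroke→I1  (prefer integral on I1)
β1 stroke→J1  (common-f at J1 fixed by 2)
β3 stroke→J1  (common-f at J1 fixed by 2)

dp_I1/dt = E_Se1 - 2*p_I1/7 - q_C1/8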